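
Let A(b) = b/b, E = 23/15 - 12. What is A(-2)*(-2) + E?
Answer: -187/15 ≈ -12.467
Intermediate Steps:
E = -157/15 (E = 23*(1/15) - 12 = 23/15 - 12 = -157/15 ≈ -10.467)
A(b) = 1
A(-2)*(-2) + E = 1*(-2) - 157/15 = -2 - 157/15 = -187/15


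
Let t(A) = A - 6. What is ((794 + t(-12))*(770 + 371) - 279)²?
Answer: 783467508769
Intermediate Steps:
t(A) = -6 + A
((794 + t(-12))*(770 + 371) - 279)² = ((794 + (-6 - 12))*(770 + 371) - 279)² = ((794 - 18)*1141 - 279)² = (776*1141 - 279)² = (885416 - 279)² = 885137² = 783467508769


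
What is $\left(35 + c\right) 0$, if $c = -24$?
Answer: $0$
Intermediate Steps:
$\left(35 + c\right) 0 = \left(35 - 24\right) 0 = 11 \cdot 0 = 0$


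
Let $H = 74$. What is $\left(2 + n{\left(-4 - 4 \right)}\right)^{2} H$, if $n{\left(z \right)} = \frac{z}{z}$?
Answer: $666$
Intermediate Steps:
$n{\left(z \right)} = 1$
$\left(2 + n{\left(-4 - 4 \right)}\right)^{2} H = \left(2 + 1\right)^{2} \cdot 74 = 3^{2} \cdot 74 = 9 \cdot 74 = 666$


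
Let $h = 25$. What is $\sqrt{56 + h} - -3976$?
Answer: $3985$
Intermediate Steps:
$\sqrt{56 + h} - -3976 = \sqrt{56 + 25} - -3976 = \sqrt{81} + 3976 = 9 + 3976 = 3985$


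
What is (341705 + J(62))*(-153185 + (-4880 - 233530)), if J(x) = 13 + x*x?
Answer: -135320351390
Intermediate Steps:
J(x) = 13 + x²
(341705 + J(62))*(-153185 + (-4880 - 233530)) = (341705 + (13 + 62²))*(-153185 + (-4880 - 233530)) = (341705 + (13 + 3844))*(-153185 - 238410) = (341705 + 3857)*(-391595) = 345562*(-391595) = -135320351390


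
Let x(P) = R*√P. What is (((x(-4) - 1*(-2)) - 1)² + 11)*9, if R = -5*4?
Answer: -14292 - 720*I ≈ -14292.0 - 720.0*I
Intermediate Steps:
R = -20
x(P) = -20*√P
(((x(-4) - 1*(-2)) - 1)² + 11)*9 = (((-40*I - 1*(-2)) - 1)² + 11)*9 = (((-40*I + 2) - 1)² + 11)*9 = (((2 - 40*I) - 1)² + 11)*9 = ((1 - 40*I)² + 11)*9 = (11 + (1 - 40*I)²)*9 = 99 + 9*(1 - 40*I)²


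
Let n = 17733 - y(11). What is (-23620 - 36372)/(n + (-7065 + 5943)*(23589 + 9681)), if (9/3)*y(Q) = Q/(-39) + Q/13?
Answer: 7019064/4365411241 ≈ 0.0016079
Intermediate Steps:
y(Q) = 2*Q/117 (y(Q) = (Q/(-39) + Q/13)/3 = (Q*(-1/39) + Q*(1/13))/3 = (-Q/39 + Q/13)/3 = (2*Q/39)/3 = 2*Q/117)
n = 2074739/117 (n = 17733 - 2*11/117 = 17733 - 1*22/117 = 17733 - 22/117 = 2074739/117 ≈ 17733.)
(-23620 - 36372)/(n + (-7065 + 5943)*(23589 + 9681)) = (-23620 - 36372)/(2074739/117 + (-7065 + 5943)*(23589 + 9681)) = -59992/(2074739/117 - 1122*33270) = -59992/(2074739/117 - 37328940) = -59992/(-4365411241/117) = -59992*(-117/4365411241) = 7019064/4365411241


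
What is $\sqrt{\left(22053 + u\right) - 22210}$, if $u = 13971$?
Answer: $\sqrt{13814} \approx 117.53$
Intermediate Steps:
$\sqrt{\left(22053 + u\right) - 22210} = \sqrt{\left(22053 + 13971\right) - 22210} = \sqrt{36024 - 22210} = \sqrt{13814}$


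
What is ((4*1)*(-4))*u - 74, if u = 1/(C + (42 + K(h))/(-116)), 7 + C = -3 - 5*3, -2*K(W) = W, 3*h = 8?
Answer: -323630/4411 ≈ -73.369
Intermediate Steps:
h = 8/3 (h = (1/3)*8 = 8/3 ≈ 2.6667)
K(W) = -W/2
C = -25 (C = -7 + (-3 - 5*3) = -7 + (-3 - 15) = -7 - 18 = -25)
u = -174/4411 (u = 1/(-25 + (42 - 1/2*8/3)/(-116)) = 1/(-25 + (42 - 4/3)*(-1/116)) = 1/(-25 + (122/3)*(-1/116)) = 1/(-25 - 61/174) = 1/(-4411/174) = -174/4411 ≈ -0.039447)
((4*1)*(-4))*u - 74 = ((4*1)*(-4))*(-174/4411) - 74 = (4*(-4))*(-174/4411) - 74 = -16*(-174/4411) - 74 = 2784/4411 - 74 = -323630/4411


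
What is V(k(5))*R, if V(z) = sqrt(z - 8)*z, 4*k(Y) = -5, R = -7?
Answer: 35*I*sqrt(37)/8 ≈ 26.612*I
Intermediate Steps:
k(Y) = -5/4 (k(Y) = (1/4)*(-5) = -5/4)
V(z) = z*sqrt(-8 + z) (V(z) = sqrt(-8 + z)*z = z*sqrt(-8 + z))
V(k(5))*R = -5*sqrt(-8 - 5/4)/4*(-7) = -5*I*sqrt(37)/8*(-7) = 35*I*sqrt(37)/8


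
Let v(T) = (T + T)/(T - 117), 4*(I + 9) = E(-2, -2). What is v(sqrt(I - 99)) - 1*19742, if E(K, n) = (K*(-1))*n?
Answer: -136199949/6899 - 117*I*sqrt(109)/6899 ≈ -19742.0 - 0.17706*I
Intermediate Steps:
E(K, n) = -K*n (E(K, n) = (-K)*n = -K*n)
I = -10 (I = -9 + (-1*(-2)*(-2))/4 = -9 + (1/4)*(-4) = -9 - 1 = -10)
v(T) = 2*T/(-117 + T) (v(T) = (2*T)/(-117 + T) = 2*T/(-117 + T))
v(sqrt(I - 99)) - 1*19742 = 2*sqrt(-10 - 99)/(-117 + sqrt(-10 - 99)) - 1*19742 = 2*sqrt(-109)/(-117 + sqrt(-109)) - 19742 = 2*(I*sqrt(109))/(-117 + I*sqrt(109)) - 19742 = 2*I*sqrt(109)/(-117 + I*sqrt(109)) - 19742 = -19742 + 2*I*sqrt(109)/(-117 + I*sqrt(109))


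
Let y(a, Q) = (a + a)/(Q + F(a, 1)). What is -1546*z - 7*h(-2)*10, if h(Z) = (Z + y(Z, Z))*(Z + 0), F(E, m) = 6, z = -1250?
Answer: 1932080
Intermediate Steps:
y(a, Q) = 2*a/(6 + Q) (y(a, Q) = (a + a)/(Q + 6) = (2*a)/(6 + Q) = 2*a/(6 + Q))
h(Z) = Z*(Z + 2*Z/(6 + Z)) (h(Z) = (Z + 2*Z/(6 + Z))*(Z + 0) = (Z + 2*Z/(6 + Z))*Z = Z*(Z + 2*Z/(6 + Z)))
-1546*z - 7*h(-2)*10 = -1546*(-1250) - 7*(-2)²*(8 - 2)/(6 - 2)*10 = 1932500 - 28*6/4*10 = 1932500 - 7*6*10 = 1932500 - 42*10 = 1932500 - 420 = 1932080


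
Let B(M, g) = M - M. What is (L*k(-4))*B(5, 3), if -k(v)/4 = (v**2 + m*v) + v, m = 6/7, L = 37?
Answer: 0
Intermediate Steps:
B(M, g) = 0
m = 6/7 (m = 6*(1/7) = 6/7 ≈ 0.85714)
k(v) = -4*v**2 - 52*v/7 (k(v) = -4*((v**2 + 6*v/7) + v) = -4*(v**2 + 13*v/7) = -4*v**2 - 52*v/7)
(L*k(-4))*B(5, 3) = (37*(-4/7*(-4)*(13 + 7*(-4))))*0 = (37*(-4/7*(-4)*(13 - 28)))*0 = (37*(-4/7*(-4)*(-15)))*0 = (37*(-240/7))*0 = -8880/7*0 = 0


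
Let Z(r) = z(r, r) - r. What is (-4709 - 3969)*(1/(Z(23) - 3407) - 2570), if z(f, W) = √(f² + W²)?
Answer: 131181322708430/5881921 + 99797*√2/5881921 ≈ 2.2302e+7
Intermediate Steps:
z(f, W) = √(W² + f²)
Z(r) = -r + √2*√(r²) (Z(r) = √(r² + r²) - r = √(2*r²) - r = √2*√(r²) - r = -r + √2*√(r²))
(-4709 - 3969)*(1/(Z(23) - 3407) - 2570) = (-4709 - 3969)*(1/((-1*23 + √2*√(23²)) - 3407) - 2570) = -8678*(1/((-23 + √2*√529) - 3407) - 2570) = -8678*(1/((-23 + √2*23) - 3407) - 2570) = -8678*(1/((-23 + 23*√2) - 3407) - 2570) = -8678*(1/(-3430 + 23*√2) - 2570) = -8678*(-2570 + 1/(-3430 + 23*√2)) = 22302460 - 8678/(-3430 + 23*√2)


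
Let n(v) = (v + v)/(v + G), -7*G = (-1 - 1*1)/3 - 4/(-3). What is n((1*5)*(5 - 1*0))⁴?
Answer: 1215506250000/74818113841 ≈ 16.246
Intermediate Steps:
G = -2/21 (G = -((-1 - 1*1)/3 - 4/(-3))/7 = -((-1 - 1)*(⅓) - 4*(-⅓))/7 = -(-2*⅓ + 4/3)/7 = -(-⅔ + 4/3)/7 = -⅐*⅔ = -2/21 ≈ -0.095238)
n(v) = 2*v/(-2/21 + v) (n(v) = (v + v)/(v - 2/21) = (2*v)/(-2/21 + v) = 2*v/(-2/21 + v))
n((1*5)*(5 - 1*0))⁴ = (42*((1*5)*(5 - 1*0))/(-2 + 21*((1*5)*(5 - 1*0))))⁴ = (42*(5*(5 + 0))/(-2 + 21*(5*(5 + 0))))⁴ = (42*(5*5)/(-2 + 21*(5*5)))⁴ = (42*25/(-2 + 21*25))⁴ = (42*25/(-2 + 525))⁴ = (42*25/523)⁴ = (42*25*(1/523))⁴ = (1050/523)⁴ = 1215506250000/74818113841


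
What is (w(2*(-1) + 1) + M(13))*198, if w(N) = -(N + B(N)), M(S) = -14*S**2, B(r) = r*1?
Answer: -468072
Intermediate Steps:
B(r) = r
w(N) = -2*N (w(N) = -(N + N) = -2*N)
(w(2*(-1) + 1) + M(13))*198 = (-2*(2*(-1) + 1) - 14*13**2)*198 = (-2*(-2 + 1) - 14*169)*198 = (-2*(-1) - 2366)*198 = (2 - 2366)*198 = -2364*198 = -468072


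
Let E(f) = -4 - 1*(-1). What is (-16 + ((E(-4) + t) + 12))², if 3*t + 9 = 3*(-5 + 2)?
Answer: 169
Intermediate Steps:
E(f) = -3 (E(f) = -4 + 1 = -3)
t = -6 (t = -3 + (3*(-5 + 2))/3 = -3 + (3*(-3))/3 = -3 + (⅓)*(-9) = -3 - 3 = -6)
(-16 + ((E(-4) + t) + 12))² = (-16 + ((-3 - 6) + 12))² = (-16 + (-9 + 12))² = (-16 + 3)² = (-13)² = 169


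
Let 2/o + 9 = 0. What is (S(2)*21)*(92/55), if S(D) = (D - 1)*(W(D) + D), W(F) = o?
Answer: 10304/165 ≈ 62.448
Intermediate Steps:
o = -2/9 (o = 2/(-9 + 0) = 2/(-9) = 2*(-⅑) = -2/9 ≈ -0.22222)
W(F) = -2/9
S(D) = (-1 + D)*(-2/9 + D) (S(D) = (D - 1)*(-2/9 + D) = (-1 + D)*(-2/9 + D))
(S(2)*21)*(92/55) = ((2/9 + 2² - 11/9*2)*21)*(92/55) = ((2/9 + 4 - 22/9)*21)*(92*(1/55)) = ((16/9)*21)*(92/55) = (112/3)*(92/55) = 10304/165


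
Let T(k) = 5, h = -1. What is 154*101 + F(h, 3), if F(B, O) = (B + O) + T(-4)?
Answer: 15561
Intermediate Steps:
F(B, O) = 5 + B + O (F(B, O) = (B + O) + 5 = 5 + B + O)
154*101 + F(h, 3) = 154*101 + (5 - 1 + 3) = 15554 + 7 = 15561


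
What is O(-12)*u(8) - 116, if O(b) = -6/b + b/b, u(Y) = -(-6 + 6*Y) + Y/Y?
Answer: -355/2 ≈ -177.50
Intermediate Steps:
u(Y) = 7 - 6*Y (u(Y) = -(-6 + 6*Y) + 1 = -6*(-1 + Y) + 1 = (6 - 6*Y) + 1 = 7 - 6*Y)
O(b) = 1 - 6/b (O(b) = -6/b + 1 = 1 - 6/b)
O(-12)*u(8) - 116 = ((-6 - 12)/(-12))*(7 - 6*8) - 116 = (-1/12*(-18))*(7 - 48) - 116 = (3/2)*(-41) - 116 = -123/2 - 116 = -355/2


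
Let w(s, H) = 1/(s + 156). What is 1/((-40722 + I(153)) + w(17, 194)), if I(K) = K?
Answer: -173/7018436 ≈ -2.4649e-5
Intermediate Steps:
w(s, H) = 1/(156 + s)
1/((-40722 + I(153)) + w(17, 194)) = 1/((-40722 + 153) + 1/(156 + 17)) = 1/(-40569 + 1/173) = 1/(-7018436/173) = -173/7018436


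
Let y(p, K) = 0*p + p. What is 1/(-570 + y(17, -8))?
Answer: -1/553 ≈ -0.0018083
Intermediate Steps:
y(p, K) = p (y(p, K) = 0 + p = p)
1/(-570 + y(17, -8)) = 1/(-570 + 17) = 1/(-553) = -1/553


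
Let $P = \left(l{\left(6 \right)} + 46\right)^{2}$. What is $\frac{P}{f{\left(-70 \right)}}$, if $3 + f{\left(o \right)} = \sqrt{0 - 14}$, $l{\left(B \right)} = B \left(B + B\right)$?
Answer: $- \frac{41772}{23} - \frac{13924 i \sqrt{14}}{23} \approx -1816.2 - 2265.2 i$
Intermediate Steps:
$l{\left(B \right)} = 2 B^{2}$ ($l{\left(B \right)} = B 2 B = 2 B^{2}$)
$f{\left(o \right)} = -3 + i \sqrt{14}$ ($f{\left(o \right)} = -3 + \sqrt{0 - 14} = -3 + \sqrt{-14} = -3 + i \sqrt{14}$)
$P = 13924$ ($P = \left(2 \cdot 6^{2} + 46\right)^{2} = \left(2 \cdot 36 + 46\right)^{2} = \left(72 + 46\right)^{2} = 118^{2} = 13924$)
$\frac{P}{f{\left(-70 \right)}} = \frac{13924}{-3 + i \sqrt{14}}$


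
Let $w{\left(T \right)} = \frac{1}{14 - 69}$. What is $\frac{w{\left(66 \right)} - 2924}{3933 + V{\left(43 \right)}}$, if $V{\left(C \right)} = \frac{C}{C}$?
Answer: $- \frac{160821}{216370} \approx -0.74327$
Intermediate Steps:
$V{\left(C \right)} = 1$
$w{\left(T \right)} = - \frac{1}{55}$ ($w{\left(T \right)} = \frac{1}{-55} = - \frac{1}{55}$)
$\frac{w{\left(66 \right)} - 2924}{3933 + V{\left(43 \right)}} = \frac{- \frac{1}{55} - 2924}{3933 + 1} = - \frac{160821}{55 \cdot 3934} = \left(- \frac{160821}{55}\right) \frac{1}{3934} = - \frac{160821}{216370}$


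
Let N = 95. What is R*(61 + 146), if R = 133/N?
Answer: 1449/5 ≈ 289.80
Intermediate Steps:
R = 7/5 (R = 133/95 = 133*(1/95) = 7/5 ≈ 1.4000)
R*(61 + 146) = 7*(61 + 146)/5 = (7/5)*207 = 1449/5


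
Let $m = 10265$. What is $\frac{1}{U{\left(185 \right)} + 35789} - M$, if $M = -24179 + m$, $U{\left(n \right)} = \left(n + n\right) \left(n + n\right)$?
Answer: $\frac{2402794747}{172689} \approx 13914.0$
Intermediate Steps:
$U{\left(n \right)} = 4 n^{2}$ ($U{\left(n \right)} = 2 n 2 n = 4 n^{2}$)
$M = -13914$ ($M = -24179 + 10265 = -13914$)
$\frac{1}{U{\left(185 \right)} + 35789} - M = \frac{1}{4 \cdot 185^{2} + 35789} - -13914 = \frac{1}{4 \cdot 34225 + 35789} + 13914 = \frac{1}{136900 + 35789} + 13914 = \frac{1}{172689} + 13914 = \frac{2402794747}{172689}$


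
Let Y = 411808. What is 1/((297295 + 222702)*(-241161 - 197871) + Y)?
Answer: -1/228294911096 ≈ -4.3803e-12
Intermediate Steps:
1/((297295 + 222702)*(-241161 - 197871) + Y) = 1/((297295 + 222702)*(-241161 - 197871) + 411808) = 1/(519997*(-439032) + 411808) = 1/(-228295322904 + 411808) = 1/(-228294911096) = -1/228294911096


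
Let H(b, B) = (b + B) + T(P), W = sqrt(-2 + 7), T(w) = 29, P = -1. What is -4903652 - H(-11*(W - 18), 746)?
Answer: -4904625 + 11*sqrt(5) ≈ -4.9046e+6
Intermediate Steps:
W = sqrt(5) ≈ 2.2361
H(b, B) = 29 + B + b (H(b, B) = (b + B) + 29 = (B + b) + 29 = 29 + B + b)
-4903652 - H(-11*(W - 18), 746) = -4903652 - (29 + 746 - 11*(sqrt(5) - 18)) = -4903652 - (29 + 746 - 11*(-18 + sqrt(5))) = -4903652 - (29 + 746 + (198 - 11*sqrt(5))) = -4903652 - (973 - 11*sqrt(5)) = -4903652 + (-973 + 11*sqrt(5)) = -4904625 + 11*sqrt(5)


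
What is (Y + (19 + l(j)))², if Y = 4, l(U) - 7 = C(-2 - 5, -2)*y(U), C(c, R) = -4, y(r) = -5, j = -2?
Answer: 2500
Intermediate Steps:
l(U) = 27 (l(U) = 7 - 4*(-5) = 7 + 20 = 27)
(Y + (19 + l(j)))² = (4 + (19 + 27))² = (4 + 46)² = 50² = 2500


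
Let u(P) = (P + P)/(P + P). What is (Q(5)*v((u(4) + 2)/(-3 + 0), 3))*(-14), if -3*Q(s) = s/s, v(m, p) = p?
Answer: 14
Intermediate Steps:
u(P) = 1 (u(P) = (2*P)/((2*P)) = (2*P)*(1/(2*P)) = 1)
Q(s) = -⅓ (Q(s) = -s/(3*s) = -⅓*1 = -⅓)
(Q(5)*v((u(4) + 2)/(-3 + 0), 3))*(-14) = -⅓*3*(-14) = -1*(-14) = 14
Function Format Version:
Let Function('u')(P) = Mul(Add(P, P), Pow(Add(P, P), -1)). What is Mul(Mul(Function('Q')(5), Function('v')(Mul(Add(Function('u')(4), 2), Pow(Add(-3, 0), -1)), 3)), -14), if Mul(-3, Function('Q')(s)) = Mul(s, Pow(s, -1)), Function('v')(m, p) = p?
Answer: 14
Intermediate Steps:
Function('u')(P) = 1 (Function('u')(P) = Mul(Mul(2, P), Pow(Mul(2, P), -1)) = Mul(Mul(2, P), Mul(Rational(1, 2), Pow(P, -1))) = 1)
Function('Q')(s) = Rational(-1, 3) (Function('Q')(s) = Mul(Rational(-1, 3), Mul(s, Pow(s, -1))) = Mul(Rational(-1, 3), 1) = Rational(-1, 3))
Mul(Mul(Function('Q')(5), Function('v')(Mul(Add(Function('u')(4), 2), Pow(Add(-3, 0), -1)), 3)), -14) = Mul(Mul(Rational(-1, 3), 3), -14) = Mul(-1, -14) = 14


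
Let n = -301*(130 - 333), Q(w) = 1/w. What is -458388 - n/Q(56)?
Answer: -3880156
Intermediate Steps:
n = 61103 (n = -301*(-203) = 61103)
-458388 - n/Q(56) = -458388 - 61103/(1/56) = -458388 - 61103/1/56 = -458388 - 61103*56 = -458388 - 1*3421768 = -458388 - 3421768 = -3880156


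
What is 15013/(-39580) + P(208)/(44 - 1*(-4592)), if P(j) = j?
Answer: -15341907/45873220 ≈ -0.33444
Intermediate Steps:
15013/(-39580) + P(208)/(44 - 1*(-4592)) = 15013/(-39580) + 208/(44 - 1*(-4592)) = 15013*(-1/39580) + 208/(44 + 4592) = -15013/39580 + 208/4636 = -15013/39580 + 208*(1/4636) = -15013/39580 + 52/1159 = -15341907/45873220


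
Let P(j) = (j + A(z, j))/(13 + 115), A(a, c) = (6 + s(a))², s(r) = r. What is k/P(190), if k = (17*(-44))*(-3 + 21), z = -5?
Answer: -1723392/191 ≈ -9023.0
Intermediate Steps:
A(a, c) = (6 + a)²
P(j) = 1/128 + j/128 (P(j) = (j + (6 - 5)²)/(13 + 115) = (j + 1²)/128 = (j + 1)*(1/128) = (1 + j)*(1/128) = 1/128 + j/128)
k = -13464 (k = -748*18 = -13464)
k/P(190) = -13464/(1/128 + (1/128)*190) = -13464/(1/128 + 95/64) = -13464/191/128 = -13464*128/191 = -1723392/191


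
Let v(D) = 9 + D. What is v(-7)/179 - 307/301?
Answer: -54351/53879 ≈ -1.0088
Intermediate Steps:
v(-7)/179 - 307/301 = (9 - 7)/179 - 307/301 = 2*(1/179) - 307*1/301 = 2/179 - 307/301 = -54351/53879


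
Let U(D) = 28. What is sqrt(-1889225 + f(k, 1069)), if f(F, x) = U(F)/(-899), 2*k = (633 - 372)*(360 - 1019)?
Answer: I*sqrt(1526873559397)/899 ≈ 1374.5*I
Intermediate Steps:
k = -171999/2 (k = ((633 - 372)*(360 - 1019))/2 = (261*(-659))/2 = (1/2)*(-171999) = -171999/2 ≈ -86000.)
f(F, x) = -28/899 (f(F, x) = 28/(-899) = 28*(-1/899) = -28/899)
sqrt(-1889225 + f(k, 1069)) = sqrt(-1889225 - 28/899) = sqrt(-1698413303/899) = I*sqrt(1526873559397)/899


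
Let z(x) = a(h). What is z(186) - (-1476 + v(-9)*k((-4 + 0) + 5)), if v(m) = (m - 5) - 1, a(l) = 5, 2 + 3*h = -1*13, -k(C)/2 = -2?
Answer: 1541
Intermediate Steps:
k(C) = 4 (k(C) = -2*(-2) = 4)
h = -5 (h = -⅔ + (-1*13)/3 = -⅔ + (⅓)*(-13) = -⅔ - 13/3 = -5)
z(x) = 5
v(m) = -6 + m (v(m) = (-5 + m) - 1 = -6 + m)
z(186) - (-1476 + v(-9)*k((-4 + 0) + 5)) = 5 - (-1476 + (-6 - 9)*4) = 5 - (-1476 - 15*4) = 5 - (-1476 - 60) = 5 - 1*(-1536) = 5 + 1536 = 1541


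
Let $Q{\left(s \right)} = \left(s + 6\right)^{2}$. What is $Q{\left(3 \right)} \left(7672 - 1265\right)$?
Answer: $518967$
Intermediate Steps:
$Q{\left(s \right)} = \left(6 + s\right)^{2}$
$Q{\left(3 \right)} \left(7672 - 1265\right) = \left(6 + 3\right)^{2} \left(7672 - 1265\right) = 9^{2} \left(7672 - 1265\right) = 81 \cdot 6407 = 518967$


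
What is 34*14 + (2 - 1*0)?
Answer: 478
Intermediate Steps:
34*14 + (2 - 1*0) = 476 + (2 + 0) = 476 + 2 = 478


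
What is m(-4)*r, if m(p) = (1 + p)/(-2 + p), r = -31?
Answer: -31/2 ≈ -15.500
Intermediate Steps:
m(p) = (1 + p)/(-2 + p)
m(-4)*r = ((1 - 4)/(-2 - 4))*(-31) = (-3/(-6))*(-31) = -1/6*(-3)*(-31) = (1/2)*(-31) = -31/2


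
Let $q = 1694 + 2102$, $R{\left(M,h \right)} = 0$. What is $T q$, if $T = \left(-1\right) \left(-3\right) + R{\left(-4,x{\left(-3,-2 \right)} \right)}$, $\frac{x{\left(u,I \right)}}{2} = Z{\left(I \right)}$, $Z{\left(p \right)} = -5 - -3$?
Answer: $11388$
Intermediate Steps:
$Z{\left(p \right)} = -2$ ($Z{\left(p \right)} = -5 + 3 = -2$)
$x{\left(u,I \right)} = -4$ ($x{\left(u,I \right)} = 2 \left(-2\right) = -4$)
$q = 3796$
$T = 3$ ($T = \left(-1\right) \left(-3\right) + 0 = 3 + 0 = 3$)
$T q = 3 \cdot 3796 = 11388$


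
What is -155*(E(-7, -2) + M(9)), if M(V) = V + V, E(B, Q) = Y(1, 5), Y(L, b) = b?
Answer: -3565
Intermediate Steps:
E(B, Q) = 5
M(V) = 2*V
-155*(E(-7, -2) + M(9)) = -155*(5 + 2*9) = -155*(5 + 18) = -155*23 = -3565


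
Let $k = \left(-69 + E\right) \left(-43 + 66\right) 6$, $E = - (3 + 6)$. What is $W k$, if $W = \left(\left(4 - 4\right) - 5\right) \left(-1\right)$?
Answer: $-53820$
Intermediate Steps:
$E = -9$ ($E = \left(-1\right) 9 = -9$)
$W = 5$ ($W = \left(0 - 5\right) \left(-1\right) = \left(-5\right) \left(-1\right) = 5$)
$k = -10764$ ($k = \left(-69 - 9\right) \left(-43 + 66\right) 6 = \left(-78\right) 23 \cdot 6 = \left(-1794\right) 6 = -10764$)
$W k = 5 \left(-10764\right) = -53820$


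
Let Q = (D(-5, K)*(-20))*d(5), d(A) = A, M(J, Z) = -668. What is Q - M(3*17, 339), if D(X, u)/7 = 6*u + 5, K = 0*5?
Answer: -2832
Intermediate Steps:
K = 0
D(X, u) = 35 + 42*u (D(X, u) = 7*(6*u + 5) = 7*(5 + 6*u) = 35 + 42*u)
Q = -3500 (Q = ((35 + 42*0)*(-20))*5 = ((35 + 0)*(-20))*5 = (35*(-20))*5 = -700*5 = -3500)
Q - M(3*17, 339) = -3500 - 1*(-668) = -3500 + 668 = -2832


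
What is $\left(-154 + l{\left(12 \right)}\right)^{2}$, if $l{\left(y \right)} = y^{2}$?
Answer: $100$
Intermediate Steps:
$\left(-154 + l{\left(12 \right)}\right)^{2} = \left(-154 + 12^{2}\right)^{2} = \left(-154 + 144\right)^{2} = \left(-10\right)^{2} = 100$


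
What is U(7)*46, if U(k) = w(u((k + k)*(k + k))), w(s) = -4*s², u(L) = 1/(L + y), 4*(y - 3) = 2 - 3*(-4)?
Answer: -736/164025 ≈ -0.0044871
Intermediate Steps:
y = 13/2 (y = 3 + (2 - 3*(-4))/4 = 3 + (2 + 12)/4 = 3 + (¼)*14 = 3 + 7/2 = 13/2 ≈ 6.5000)
u(L) = 1/(13/2 + L) (u(L) = 1/(L + 13/2) = 1/(13/2 + L))
U(k) = -16/(13 + 8*k²)² (U(k) = -4*4/(13 + 2*((k + k)*(k + k)))² = -4*4/(13 + 2*((2*k)*(2*k)))² = -4*4/(13 + 2*(4*k²))² = -4*4/(13 + 8*k²)² = -16/(13 + 8*k²)²)
U(7)*46 = -16/(13 + 8*7²)²*46 = -16/(13 + 8*49)²*46 = -16/(13 + 392)²*46 = -16/405²*46 = -16*1/164025*46 = -16/164025*46 = -736/164025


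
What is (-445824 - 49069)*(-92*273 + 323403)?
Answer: -147620148291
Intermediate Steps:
(-445824 - 49069)*(-92*273 + 323403) = -494893*(-25116 + 323403) = -494893*298287 = -147620148291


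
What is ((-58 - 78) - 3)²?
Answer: 19321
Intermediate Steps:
((-58 - 78) - 3)² = (-136 - 3)² = (-139)² = 19321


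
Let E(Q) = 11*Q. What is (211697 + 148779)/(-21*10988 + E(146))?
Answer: -180238/114571 ≈ -1.5732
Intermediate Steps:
(211697 + 148779)/(-21*10988 + E(146)) = (211697 + 148779)/(-21*10988 + 11*146) = 360476/(-230748 + 1606) = 360476/(-229142) = 360476*(-1/229142) = -180238/114571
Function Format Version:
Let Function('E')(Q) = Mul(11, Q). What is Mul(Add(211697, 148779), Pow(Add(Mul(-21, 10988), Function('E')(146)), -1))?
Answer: Rational(-180238, 114571) ≈ -1.5732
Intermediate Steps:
Mul(Add(211697, 148779), Pow(Add(Mul(-21, 10988), Function('E')(146)), -1)) = Mul(Add(211697, 148779), Pow(Add(Mul(-21, 10988), Mul(11, 146)), -1)) = Mul(360476, Pow(Add(-230748, 1606), -1)) = Mul(360476, Pow(-229142, -1)) = Mul(360476, Rational(-1, 229142)) = Rational(-180238, 114571)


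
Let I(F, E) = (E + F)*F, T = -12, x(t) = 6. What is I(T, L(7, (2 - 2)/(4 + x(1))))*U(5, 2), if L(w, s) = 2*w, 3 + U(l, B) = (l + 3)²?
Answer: -1464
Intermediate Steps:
U(l, B) = -3 + (3 + l)² (U(l, B) = -3 + (l + 3)² = -3 + (3 + l)²)
I(F, E) = F*(E + F)
I(T, L(7, (2 - 2)/(4 + x(1))))*U(5, 2) = (-12*(2*7 - 12))*(-3 + (3 + 5)²) = (-12*(14 - 12))*(-3 + 8²) = (-12*2)*(-3 + 64) = -24*61 = -1464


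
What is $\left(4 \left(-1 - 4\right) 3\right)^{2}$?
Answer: $3600$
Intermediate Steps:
$\left(4 \left(-1 - 4\right) 3\right)^{2} = \left(4 \left(-5\right) 3\right)^{2} = \left(\left(-20\right) 3\right)^{2} = \left(-60\right)^{2} = 3600$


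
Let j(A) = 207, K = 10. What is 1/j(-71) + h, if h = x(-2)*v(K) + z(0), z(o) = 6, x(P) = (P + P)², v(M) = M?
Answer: 34363/207 ≈ 166.00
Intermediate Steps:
x(P) = 4*P² (x(P) = (2*P)² = 4*P²)
h = 166 (h = (4*(-2)²)*10 + 6 = (4*4)*10 + 6 = 16*10 + 6 = 160 + 6 = 166)
1/j(-71) + h = 1/207 + 166 = 34363/207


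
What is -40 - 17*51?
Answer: -907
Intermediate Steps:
-40 - 17*51 = -40 - 867 = -907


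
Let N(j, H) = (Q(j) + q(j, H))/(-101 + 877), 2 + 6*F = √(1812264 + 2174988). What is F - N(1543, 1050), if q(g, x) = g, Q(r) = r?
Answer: -5017/1164 + √110757 ≈ 328.49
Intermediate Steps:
F = -⅓ + √110757 (F = -⅓ + √(1812264 + 2174988)/6 = -⅓ + √3987252/6 = -⅓ + (6*√110757)/6 = -⅓ + √110757 ≈ 332.47)
N(j, H) = j/388 (N(j, H) = (j + j)/(-101 + 877) = (2*j)/776 = (2*j)*(1/776) = j/388)
F - N(1543, 1050) = (-⅓ + √110757) - 1543/388 = -5017/1164 + √110757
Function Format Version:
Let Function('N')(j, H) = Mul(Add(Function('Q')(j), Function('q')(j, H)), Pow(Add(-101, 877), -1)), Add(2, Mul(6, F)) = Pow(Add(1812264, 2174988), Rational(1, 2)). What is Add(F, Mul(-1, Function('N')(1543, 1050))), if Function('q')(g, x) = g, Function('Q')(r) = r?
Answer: Add(Rational(-5017, 1164), Pow(110757, Rational(1, 2))) ≈ 328.49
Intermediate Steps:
F = Add(Rational(-1, 3), Pow(110757, Rational(1, 2))) (F = Add(Rational(-1, 3), Mul(Rational(1, 6), Pow(Add(1812264, 2174988), Rational(1, 2)))) = Add(Rational(-1, 3), Mul(Rational(1, 6), Pow(3987252, Rational(1, 2)))) = Add(Rational(-1, 3), Mul(Rational(1, 6), Mul(6, Pow(110757, Rational(1, 2))))) = Add(Rational(-1, 3), Pow(110757, Rational(1, 2))) ≈ 332.47)
Function('N')(j, H) = Mul(Rational(1, 388), j) (Function('N')(j, H) = Mul(Add(j, j), Pow(Add(-101, 877), -1)) = Mul(Mul(2, j), Pow(776, -1)) = Mul(Mul(2, j), Rational(1, 776)) = Mul(Rational(1, 388), j))
Add(F, Mul(-1, Function('N')(1543, 1050))) = Add(Add(Rational(-1, 3), Pow(110757, Rational(1, 2))), Mul(-1, Mul(Rational(1, 388), 1543))) = Add(Add(Rational(-1, 3), Pow(110757, Rational(1, 2))), Mul(-1, Rational(1543, 388))) = Add(Add(Rational(-1, 3), Pow(110757, Rational(1, 2))), Rational(-1543, 388)) = Add(Rational(-5017, 1164), Pow(110757, Rational(1, 2)))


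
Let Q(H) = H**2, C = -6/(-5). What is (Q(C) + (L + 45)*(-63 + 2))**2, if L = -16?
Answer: 1952667721/625 ≈ 3.1243e+6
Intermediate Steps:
C = 6/5 (C = -1/5*(-6) = 6/5 ≈ 1.2000)
(Q(C) + (L + 45)*(-63 + 2))**2 = ((6/5)**2 + (-16 + 45)*(-63 + 2))**2 = (36/25 + 29*(-61))**2 = (36/25 - 1769)**2 = (-44189/25)**2 = 1952667721/625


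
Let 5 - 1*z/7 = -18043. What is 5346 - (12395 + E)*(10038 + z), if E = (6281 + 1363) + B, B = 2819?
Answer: -3117231546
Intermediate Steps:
z = 126336 (z = 35 - 7*(-18043) = 35 + 126301 = 126336)
E = 10463 (E = (6281 + 1363) + 2819 = 7644 + 2819 = 10463)
5346 - (12395 + E)*(10038 + z) = 5346 - (12395 + 10463)*(10038 + 126336) = 5346 - 22858*136374 = 5346 - 1*3117236892 = 5346 - 3117236892 = -3117231546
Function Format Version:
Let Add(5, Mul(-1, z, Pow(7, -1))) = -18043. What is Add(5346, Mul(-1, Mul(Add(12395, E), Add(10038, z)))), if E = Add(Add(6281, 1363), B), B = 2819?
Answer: -3117231546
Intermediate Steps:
z = 126336 (z = Add(35, Mul(-7, -18043)) = Add(35, 126301) = 126336)
E = 10463 (E = Add(Add(6281, 1363), 2819) = Add(7644, 2819) = 10463)
Add(5346, Mul(-1, Mul(Add(12395, E), Add(10038, z)))) = Add(5346, Mul(-1, Mul(Add(12395, 10463), Add(10038, 126336)))) = Add(5346, Mul(-1, Mul(22858, 136374))) = Add(5346, Mul(-1, 3117236892)) = Add(5346, -3117236892) = -3117231546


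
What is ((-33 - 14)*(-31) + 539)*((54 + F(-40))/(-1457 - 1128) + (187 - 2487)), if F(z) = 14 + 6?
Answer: -11867365704/2585 ≈ -4.5909e+6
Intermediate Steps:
F(z) = 20
((-33 - 14)*(-31) + 539)*((54 + F(-40))/(-1457 - 1128) + (187 - 2487)) = ((-33 - 14)*(-31) + 539)*((54 + 20)/(-1457 - 1128) + (187 - 2487)) = (-47*(-31) + 539)*(74/(-2585) - 2300) = (1457 + 539)*(74*(-1/2585) - 2300) = 1996*(-74/2585 - 2300) = 1996*(-5945574/2585) = -11867365704/2585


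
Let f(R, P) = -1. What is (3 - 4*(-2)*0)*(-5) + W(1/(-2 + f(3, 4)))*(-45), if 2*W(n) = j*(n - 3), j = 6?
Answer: 435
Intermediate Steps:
W(n) = -9 + 3*n (W(n) = (6*(n - 3))/2 = (6*(-3 + n))/2 = (-18 + 6*n)/2 = -9 + 3*n)
(3 - 4*(-2)*0)*(-5) + W(1/(-2 + f(3, 4)))*(-45) = (3 - 4*(-2)*0)*(-5) + (-9 + 3/(-2 - 1))*(-45) = (3 + 8*0)*(-5) + (-9 + 3/(-3))*(-45) = (3 + 0)*(-5) + (-9 + 3*(-⅓))*(-45) = 3*(-5) + (-9 - 1)*(-45) = -15 - 10*(-45) = -15 + 450 = 435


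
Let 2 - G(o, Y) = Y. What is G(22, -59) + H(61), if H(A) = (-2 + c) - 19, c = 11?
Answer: 51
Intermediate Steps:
G(o, Y) = 2 - Y
H(A) = -10 (H(A) = (-2 + 11) - 19 = 9 - 19 = -10)
G(22, -59) + H(61) = (2 - 1*(-59)) - 10 = (2 + 59) - 10 = 61 - 10 = 51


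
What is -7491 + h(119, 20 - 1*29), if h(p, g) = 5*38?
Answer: -7301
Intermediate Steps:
h(p, g) = 190
-7491 + h(119, 20 - 1*29) = -7491 + 190 = -7301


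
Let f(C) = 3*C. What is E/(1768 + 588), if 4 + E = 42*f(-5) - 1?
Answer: -635/2356 ≈ -0.26952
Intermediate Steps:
E = -635 (E = -4 + (42*(3*(-5)) - 1) = -4 + (42*(-15) - 1) = -4 + (-630 - 1) = -4 - 631 = -635)
E/(1768 + 588) = -635/(1768 + 588) = -635/2356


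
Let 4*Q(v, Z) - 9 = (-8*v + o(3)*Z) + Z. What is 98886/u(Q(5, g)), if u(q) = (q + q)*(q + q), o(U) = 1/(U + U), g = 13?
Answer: 14239584/9025 ≈ 1577.8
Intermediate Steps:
o(U) = 1/(2*U)
Q(v, Z) = 9/4 - 2*v + 7*Z/24 (Q(v, Z) = 9/4 + ((-8*v + ((½)/3)*Z) + Z)/4 = 9/4 + ((-8*v + ((½)*(⅓))*Z) + Z)/4 = 9/4 + ((-8*v + Z/6) + Z)/4 = 9/4 + (-8*v + 7*Z/6)/4 = 9/4 + (-2*v + 7*Z/24) = 9/4 - 2*v + 7*Z/24)
u(q) = 4*q² (u(q) = (2*q)*(2*q) = 4*q²)
98886/u(Q(5, g)) = 98886/((4*(9/4 - 2*5 + (7/24)*13)²)) = 98886/((4*(9/4 - 10 + 91/24)²)) = 98886/((4*(-95/24)²)) = 98886/((4*(9025/576))) = 98886/(9025/144) = 98886*(144/9025) = 14239584/9025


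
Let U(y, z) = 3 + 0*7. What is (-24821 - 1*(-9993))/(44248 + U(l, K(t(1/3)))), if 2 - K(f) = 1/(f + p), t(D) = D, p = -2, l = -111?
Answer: -14828/44251 ≈ -0.33509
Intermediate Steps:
K(f) = 2 - 1/(-2 + f) (K(f) = 2 - 1/(f - 2) = 2 - 1/(-2 + f))
U(y, z) = 3 (U(y, z) = 3 + 0 = 3)
(-24821 - 1*(-9993))/(44248 + U(l, K(t(1/3)))) = (-24821 - 1*(-9993))/(44248 + 3) = (-24821 + 9993)/44251 = -14828*1/44251 = -14828/44251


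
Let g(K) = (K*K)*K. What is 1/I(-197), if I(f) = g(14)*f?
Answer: -1/540568 ≈ -1.8499e-6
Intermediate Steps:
g(K) = K³ (g(K) = K²*K = K³)
I(f) = 2744*f (I(f) = 14³*f = 2744*f)
1/I(-197) = 1/(2744*(-197)) = 1/(-540568) = -1/540568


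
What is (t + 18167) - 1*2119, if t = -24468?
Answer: -8420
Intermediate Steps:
(t + 18167) - 1*2119 = (-24468 + 18167) - 1*2119 = -6301 - 2119 = -8420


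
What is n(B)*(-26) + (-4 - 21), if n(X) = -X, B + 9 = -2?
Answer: -311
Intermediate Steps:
B = -11 (B = -9 - 2 = -11)
n(B)*(-26) + (-4 - 21) = -1*(-11)*(-26) + (-4 - 21) = 11*(-26) - 25 = -286 - 25 = -311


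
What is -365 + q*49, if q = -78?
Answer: -4187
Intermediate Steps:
-365 + q*49 = -365 - 78*49 = -365 - 3822 = -4187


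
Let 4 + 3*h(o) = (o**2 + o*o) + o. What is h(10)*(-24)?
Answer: -1648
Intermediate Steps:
h(o) = -4/3 + o/3 + 2*o**2/3 (h(o) = -4/3 + ((o**2 + o*o) + o)/3 = -4/3 + ((o**2 + o**2) + o)/3 = -4/3 + (2*o**2 + o)/3 = -4/3 + (o + 2*o**2)/3 = -4/3 + (o/3 + 2*o**2/3) = -4/3 + o/3 + 2*o**2/3)
h(10)*(-24) = (-4/3 + (1/3)*10 + (2/3)*10**2)*(-24) = (-4/3 + 10/3 + (2/3)*100)*(-24) = (-4/3 + 10/3 + 200/3)*(-24) = (206/3)*(-24) = -1648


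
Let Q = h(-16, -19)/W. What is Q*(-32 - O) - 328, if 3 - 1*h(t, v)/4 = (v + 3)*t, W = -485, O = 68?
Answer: -52056/97 ≈ -536.66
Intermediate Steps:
h(t, v) = 12 - 4*t*(3 + v) (h(t, v) = 12 - 4*(v + 3)*t = 12 - 4*(3 + v)*t = 12 - 4*t*(3 + v))
Q = 1012/485 (Q = (12 - 12*(-16) - 4*(-16)*(-19))/(-485) = (12 + 192 - 1216)*(-1/485) = -1012*(-1/485) = 1012/485 ≈ 2.0866)
Q*(-32 - O) - 328 = 1012*(-32 - 1*68)/485 - 328 = 1012*(-32 - 68)/485 - 328 = (1012/485)*(-100) - 328 = -20240/97 - 328 = -52056/97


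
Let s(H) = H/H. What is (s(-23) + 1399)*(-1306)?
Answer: -1828400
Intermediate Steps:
s(H) = 1
(s(-23) + 1399)*(-1306) = (1 + 1399)*(-1306) = 1400*(-1306) = -1828400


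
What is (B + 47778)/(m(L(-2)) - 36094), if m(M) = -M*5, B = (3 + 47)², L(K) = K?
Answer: -25139/18042 ≈ -1.3934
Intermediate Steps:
B = 2500 (B = 50² = 2500)
m(M) = -5*M
(B + 47778)/(m(L(-2)) - 36094) = (2500 + 47778)/(-5*(-2) - 36094) = 50278/(10 - 36094) = 50278/(-36084) = 50278*(-1/36084) = -25139/18042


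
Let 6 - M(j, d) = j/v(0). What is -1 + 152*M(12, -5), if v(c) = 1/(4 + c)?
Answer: -6385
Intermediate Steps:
M(j, d) = 6 - 4*j (M(j, d) = 6 - j/(1/(4 + 0)) = 6 - j/(1/4) = 6 - j/¼ = 6 - j*4 = 6 - 4*j)
-1 + 152*M(12, -5) = -1 + 152*(6 - 4*12) = -1 + 152*(6 - 48) = -1 + 152*(-42) = -1 - 6384 = -6385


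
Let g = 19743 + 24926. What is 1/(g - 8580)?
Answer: 1/36089 ≈ 2.7709e-5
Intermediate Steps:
g = 44669
1/(g - 8580) = 1/(44669 - 8580) = 1/36089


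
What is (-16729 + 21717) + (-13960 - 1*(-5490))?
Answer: -3482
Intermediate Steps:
(-16729 + 21717) + (-13960 - 1*(-5490)) = 4988 + (-13960 + 5490) = 4988 - 8470 = -3482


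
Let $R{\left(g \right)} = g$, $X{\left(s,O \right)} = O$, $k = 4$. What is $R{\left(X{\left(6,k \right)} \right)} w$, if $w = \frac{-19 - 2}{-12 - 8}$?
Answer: $\frac{21}{5} \approx 4.2$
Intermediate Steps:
$w = \frac{21}{20}$ ($w = - \frac{21}{-20} = \left(-21\right) \left(- \frac{1}{20}\right) = \frac{21}{20} \approx 1.05$)
$R{\left(X{\left(6,k \right)} \right)} w = 4 \cdot \frac{21}{20} = \frac{21}{5}$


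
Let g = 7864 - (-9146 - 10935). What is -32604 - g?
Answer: -60549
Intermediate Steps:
g = 27945 (g = 7864 - 1*(-20081) = 7864 + 20081 = 27945)
-32604 - g = -32604 - 1*27945 = -32604 - 27945 = -60549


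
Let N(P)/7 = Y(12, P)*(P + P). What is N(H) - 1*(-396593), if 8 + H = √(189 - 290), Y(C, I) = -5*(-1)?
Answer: 396033 + 70*I*√101 ≈ 3.9603e+5 + 703.49*I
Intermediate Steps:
Y(C, I) = 5
H = -8 + I*√101 (H = -8 + √(189 - 290) = -8 + √(-101) = -8 + I*√101 ≈ -8.0 + 10.05*I)
N(P) = 70*P (N(P) = 7*(5*(P + P)) = 7*(5*(2*P)) = 7*(10*P) = 70*P)
N(H) - 1*(-396593) = 70*(-8 + I*√101) - 1*(-396593) = (-560 + 70*I*√101) + 396593 = 396033 + 70*I*√101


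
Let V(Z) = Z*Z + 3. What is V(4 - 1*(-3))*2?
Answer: 104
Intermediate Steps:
V(Z) = 3 + Z**2 (V(Z) = Z**2 + 3 = 3 + Z**2)
V(4 - 1*(-3))*2 = (3 + (4 - 1*(-3))**2)*2 = (3 + (4 + 3)**2)*2 = (3 + 7**2)*2 = (3 + 49)*2 = 52*2 = 104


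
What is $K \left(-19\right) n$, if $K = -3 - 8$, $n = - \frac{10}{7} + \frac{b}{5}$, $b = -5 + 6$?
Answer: $- \frac{8987}{35} \approx -256.77$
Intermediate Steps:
$b = 1$
$n = - \frac{43}{35}$ ($n = - \frac{10}{7} + 1 \cdot \frac{1}{5} = \left(-10\right) \frac{1}{7} + 1 \cdot \frac{1}{5} = - \frac{10}{7} + \frac{1}{5} = - \frac{43}{35} \approx -1.2286$)
$K = -11$ ($K = -3 - 8 = -11$)
$K \left(-19\right) n = \left(-11\right) \left(-19\right) \left(- \frac{43}{35}\right) = 209 \left(- \frac{43}{35}\right) = - \frac{8987}{35}$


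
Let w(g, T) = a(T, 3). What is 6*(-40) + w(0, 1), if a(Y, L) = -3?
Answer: -243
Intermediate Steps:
w(g, T) = -3
6*(-40) + w(0, 1) = 6*(-40) - 3 = -240 - 3 = -243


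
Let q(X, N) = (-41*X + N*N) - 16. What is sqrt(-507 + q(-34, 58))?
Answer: 11*sqrt(35) ≈ 65.077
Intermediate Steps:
q(X, N) = -16 + N**2 - 41*X (q(X, N) = (-41*X + N**2) - 16 = (N**2 - 41*X) - 16 = -16 + N**2 - 41*X)
sqrt(-507 + q(-34, 58)) = sqrt(-507 + (-16 + 58**2 - 41*(-34))) = sqrt(-507 + (-16 + 3364 + 1394)) = sqrt(-507 + 4742) = sqrt(4235) = 11*sqrt(35)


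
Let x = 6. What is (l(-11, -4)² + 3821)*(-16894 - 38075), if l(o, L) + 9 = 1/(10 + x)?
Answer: -54893417625/256 ≈ -2.1443e+8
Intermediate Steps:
l(o, L) = -143/16 (l(o, L) = -9 + 1/(10 + 6) = -9 + 1/16 = -143/16)
(l(-11, -4)² + 3821)*(-16894 - 38075) = ((-143/16)² + 3821)*(-16894 - 38075) = (20449/256 + 3821)*(-54969) = (998625/256)*(-54969) = -54893417625/256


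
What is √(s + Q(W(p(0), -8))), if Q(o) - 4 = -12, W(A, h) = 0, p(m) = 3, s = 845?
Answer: 3*√93 ≈ 28.931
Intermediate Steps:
Q(o) = -8 (Q(o) = 4 - 12 = -8)
√(s + Q(W(p(0), -8))) = √(845 - 8) = √837 = 3*√93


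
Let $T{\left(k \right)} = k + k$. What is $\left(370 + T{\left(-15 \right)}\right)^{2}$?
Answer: $115600$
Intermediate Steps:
$T{\left(k \right)} = 2 k$
$\left(370 + T{\left(-15 \right)}\right)^{2} = \left(370 + 2 \left(-15\right)\right)^{2} = \left(370 - 30\right)^{2} = 340^{2} = 115600$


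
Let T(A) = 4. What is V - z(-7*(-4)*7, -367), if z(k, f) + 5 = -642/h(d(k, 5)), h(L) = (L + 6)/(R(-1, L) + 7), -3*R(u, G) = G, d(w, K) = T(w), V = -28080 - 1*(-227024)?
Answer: 996564/5 ≈ 1.9931e+5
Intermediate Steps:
V = 198944 (V = -28080 + 227024 = 198944)
d(w, K) = 4
R(u, G) = -G/3
h(L) = (6 + L)/(7 - L/3) (h(L) = (L + 6)/(-L/3 + 7) = (6 + L)/(7 - L/3))
z(k, f) = -1844/5 (z(k, f) = -5 - 642*(-21 + 4)/(3*(-6 - 1*4)) = -5 - 642*(-17/(3*(-6 - 4))) = -5 - 642/(3*(-1/17)*(-10)) = -5 - 642/30/17 = -5 - 642*17/30 = -5 - 1819/5 = -1844/5)
V - z(-7*(-4)*7, -367) = 198944 - 1*(-1844/5) = 198944 + 1844/5 = 996564/5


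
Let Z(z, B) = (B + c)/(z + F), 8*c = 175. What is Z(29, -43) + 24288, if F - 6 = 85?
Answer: 23316311/960 ≈ 24288.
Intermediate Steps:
c = 175/8 (c = (1/8)*175 = 175/8 ≈ 21.875)
F = 91 (F = 6 + 85 = 91)
Z(z, B) = (175/8 + B)/(91 + z) (Z(z, B) = (B + 175/8)/(z + 91) = (175/8 + B)/(91 + z))
Z(29, -43) + 24288 = (175/8 - 43)/(91 + 29) + 24288 = -169/8/120 + 24288 = (1/120)*(-169/8) + 24288 = -169/960 + 24288 = 23316311/960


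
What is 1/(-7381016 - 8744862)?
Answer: -1/16125878 ≈ -6.2012e-8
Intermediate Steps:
1/(-7381016 - 8744862) = 1/(-16125878) = -1/16125878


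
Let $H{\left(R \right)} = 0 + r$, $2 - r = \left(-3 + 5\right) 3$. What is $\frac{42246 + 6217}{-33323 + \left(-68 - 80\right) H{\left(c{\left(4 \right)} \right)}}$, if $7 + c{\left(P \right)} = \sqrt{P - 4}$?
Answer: $- \frac{48463}{32731} \approx -1.4806$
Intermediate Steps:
$r = -4$ ($r = 2 - \left(-3 + 5\right) 3 = 2 - 2 \cdot 3 = 2 - 6 = -4$)
$c{\left(P \right)} = -7 + \sqrt{-4 + P}$ ($c{\left(P \right)} = -7 + \sqrt{P - 4} = -7 + \sqrt{-4 + P}$)
$H{\left(R \right)} = -4$ ($H{\left(R \right)} = 0 - 4 = -4$)
$\frac{42246 + 6217}{-33323 + \left(-68 - 80\right) H{\left(c{\left(4 \right)} \right)}} = \frac{42246 + 6217}{-33323 + \left(-68 - 80\right) \left(-4\right)} = \frac{48463}{-33323 - -592} = \frac{48463}{-33323 + 592} = \frac{48463}{-32731} = 48463 \left(- \frac{1}{32731}\right) = - \frac{48463}{32731}$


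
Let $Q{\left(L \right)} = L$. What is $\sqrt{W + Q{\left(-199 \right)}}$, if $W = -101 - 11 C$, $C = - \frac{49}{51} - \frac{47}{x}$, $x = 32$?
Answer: $\frac{i \sqrt{45490470}}{408} \approx 16.531 i$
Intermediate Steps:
$C = - \frac{3965}{1632}$ ($C = - \frac{49}{51} - \frac{47}{32} = - \frac{3965}{1632} \approx -2.4295$)
$W = - \frac{121217}{1632}$ ($W = -101 - - \frac{43615}{1632} = -101 + \frac{43615}{1632} = - \frac{121217}{1632} \approx -74.275$)
$\sqrt{W + Q{\left(-199 \right)}} = \sqrt{- \frac{121217}{1632} - 199} = \sqrt{- \frac{445985}{1632}} = \frac{i \sqrt{45490470}}{408}$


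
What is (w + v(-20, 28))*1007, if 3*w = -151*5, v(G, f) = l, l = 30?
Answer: -669655/3 ≈ -2.2322e+5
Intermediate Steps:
v(G, f) = 30
w = -755/3 (w = (-151*5)/3 = (1/3)*(-755) = -755/3 ≈ -251.67)
(w + v(-20, 28))*1007 = (-755/3 + 30)*1007 = -665/3*1007 = -669655/3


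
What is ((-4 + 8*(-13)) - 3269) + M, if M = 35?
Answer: -3342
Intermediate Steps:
((-4 + 8*(-13)) - 3269) + M = ((-4 + 8*(-13)) - 3269) + 35 = ((-4 - 104) - 3269) + 35 = (-108 - 3269) + 35 = -3377 + 35 = -3342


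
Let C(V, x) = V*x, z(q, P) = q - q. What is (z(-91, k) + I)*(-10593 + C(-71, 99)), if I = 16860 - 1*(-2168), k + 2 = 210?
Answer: -335311416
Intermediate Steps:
k = 208 (k = -2 + 210 = 208)
z(q, P) = 0
I = 19028 (I = 16860 + 2168 = 19028)
(z(-91, k) + I)*(-10593 + C(-71, 99)) = (0 + 19028)*(-10593 - 71*99) = 19028*(-10593 - 7029) = 19028*(-17622) = -335311416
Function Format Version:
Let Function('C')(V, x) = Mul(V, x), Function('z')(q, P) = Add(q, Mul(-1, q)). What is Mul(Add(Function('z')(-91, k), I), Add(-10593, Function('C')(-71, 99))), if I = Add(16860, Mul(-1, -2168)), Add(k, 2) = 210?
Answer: -335311416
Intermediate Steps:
k = 208 (k = Add(-2, 210) = 208)
Function('z')(q, P) = 0
I = 19028 (I = Add(16860, 2168) = 19028)
Mul(Add(Function('z')(-91, k), I), Add(-10593, Function('C')(-71, 99))) = Mul(Add(0, 19028), Add(-10593, Mul(-71, 99))) = Mul(19028, Add(-10593, -7029)) = Mul(19028, -17622) = -335311416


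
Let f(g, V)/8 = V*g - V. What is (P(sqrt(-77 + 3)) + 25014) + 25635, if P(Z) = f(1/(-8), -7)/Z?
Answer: 50649 - 63*I*sqrt(74)/74 ≈ 50649.0 - 7.3236*I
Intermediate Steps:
f(g, V) = -8*V + 8*V*g (f(g, V) = 8*(V*g - V) = 8*(-V + V*g) = -8*V + 8*V*g)
P(Z) = 63/Z (P(Z) = (8*(-7)*(-1 + 1/(-8)))/Z = (8*(-7)*(-1 - 1/8))/Z = (8*(-7)*(-9/8))/Z = 63/Z)
(P(sqrt(-77 + 3)) + 25014) + 25635 = (63/(sqrt(-77 + 3)) + 25014) + 25635 = (63/(sqrt(-74)) + 25014) + 25635 = (63/((I*sqrt(74))) + 25014) + 25635 = (63*(-I*sqrt(74)/74) + 25014) + 25635 = (-63*I*sqrt(74)/74 + 25014) + 25635 = (25014 - 63*I*sqrt(74)/74) + 25635 = 50649 - 63*I*sqrt(74)/74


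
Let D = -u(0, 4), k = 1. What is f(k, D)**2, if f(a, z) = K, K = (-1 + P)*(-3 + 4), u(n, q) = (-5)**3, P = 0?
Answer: 1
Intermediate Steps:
u(n, q) = -125
K = -1 (K = (-1 + 0)*(-3 + 4) = -1*1 = -1)
D = 125 (D = -1*(-125) = 125)
f(a, z) = -1
f(k, D)**2 = (-1)**2 = 1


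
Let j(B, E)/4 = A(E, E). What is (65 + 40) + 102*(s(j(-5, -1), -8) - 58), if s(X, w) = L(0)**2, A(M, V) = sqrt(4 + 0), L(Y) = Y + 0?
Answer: -5811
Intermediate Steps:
L(Y) = Y
A(M, V) = 2 (A(M, V) = sqrt(4) = 2)
j(B, E) = 8 (j(B, E) = 4*2 = 8)
s(X, w) = 0 (s(X, w) = 0**2 = 0)
(65 + 40) + 102*(s(j(-5, -1), -8) - 58) = (65 + 40) + 102*(0 - 58) = 105 + 102*(-58) = 105 - 5916 = -5811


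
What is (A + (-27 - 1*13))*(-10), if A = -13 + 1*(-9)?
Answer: 620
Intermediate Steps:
A = -22 (A = -13 - 9 = -22)
(A + (-27 - 1*13))*(-10) = (-22 + (-27 - 1*13))*(-10) = (-22 + (-27 - 13))*(-10) = (-22 - 40)*(-10) = -62*(-10) = 620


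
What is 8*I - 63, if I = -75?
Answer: -663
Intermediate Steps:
8*I - 63 = 8*(-75) - 63 = -600 - 63 = -663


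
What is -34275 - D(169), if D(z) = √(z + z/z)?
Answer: -34275 - √170 ≈ -34288.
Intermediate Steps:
D(z) = √(1 + z) (D(z) = √(z + 1) = √(1 + z))
-34275 - D(169) = -34275 - √(1 + 169) = -34275 - √170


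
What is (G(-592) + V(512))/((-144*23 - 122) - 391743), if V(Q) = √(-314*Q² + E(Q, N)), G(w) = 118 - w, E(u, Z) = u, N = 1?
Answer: -710/395177 - 48*I*√35726/395177 ≈ -0.0017967 - 0.022958*I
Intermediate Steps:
V(Q) = √(Q - 314*Q²) (V(Q) = √(-314*Q² + Q) = √(Q - 314*Q²))
(G(-592) + V(512))/((-144*23 - 122) - 391743) = ((118 - 1*(-592)) + √(512*(1 - 314*512)))/((-144*23 - 122) - 391743) = ((118 + 592) + √(512*(1 - 160768)))/((-3312 - 122) - 391743) = (710 + √(512*(-160767)))/(-3434 - 391743) = (710 + √(-82312704))/(-395177) = (710 + 48*I*√35726)*(-1/395177) = -710/395177 - 48*I*√35726/395177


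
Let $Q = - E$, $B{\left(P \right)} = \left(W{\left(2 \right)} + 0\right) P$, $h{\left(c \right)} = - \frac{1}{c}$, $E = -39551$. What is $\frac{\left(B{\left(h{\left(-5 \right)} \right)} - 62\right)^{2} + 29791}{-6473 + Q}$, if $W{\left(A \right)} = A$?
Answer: $\frac{839639}{826950} \approx 1.0153$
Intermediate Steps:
$B{\left(P \right)} = 2 P$ ($B{\left(P \right)} = \left(2 + 0\right) P = 2 P$)
$Q = 39551$ ($Q = \left(-1\right) \left(-39551\right) = 39551$)
$\frac{\left(B{\left(h{\left(-5 \right)} \right)} - 62\right)^{2} + 29791}{-6473 + Q} = \frac{\left(2 \left(- \frac{1}{-5}\right) - 62\right)^{2} + 29791}{-6473 + 39551} = \frac{\left(2 \left(\left(-1\right) \left(- \frac{1}{5}\right)\right) - 62\right)^{2} + 29791}{33078} = \left(\left(2 \cdot \frac{1}{5} - 62\right)^{2} + 29791\right) \frac{1}{33078} = \left(\left(\frac{2}{5} - 62\right)^{2} + 29791\right) \frac{1}{33078} = \left(\left(- \frac{308}{5}\right)^{2} + 29791\right) \frac{1}{33078} = \left(\frac{94864}{25} + 29791\right) \frac{1}{33078} = \frac{839639}{25} \cdot \frac{1}{33078} = \frac{839639}{826950}$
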